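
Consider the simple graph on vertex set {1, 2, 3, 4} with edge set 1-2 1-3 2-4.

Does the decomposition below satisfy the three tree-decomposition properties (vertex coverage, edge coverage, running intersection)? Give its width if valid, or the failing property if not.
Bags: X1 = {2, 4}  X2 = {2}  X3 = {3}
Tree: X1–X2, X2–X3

A tree decomposition must satisfy three properties: every vertex lies in some bag; for every edge, both endpoints lie together in some bag; and for every vertex, the bags containing it form a connected subtree. Here vertex 1 appears in no bag, so the decomposition is invalid.

No — vertex 1 appears in no bag.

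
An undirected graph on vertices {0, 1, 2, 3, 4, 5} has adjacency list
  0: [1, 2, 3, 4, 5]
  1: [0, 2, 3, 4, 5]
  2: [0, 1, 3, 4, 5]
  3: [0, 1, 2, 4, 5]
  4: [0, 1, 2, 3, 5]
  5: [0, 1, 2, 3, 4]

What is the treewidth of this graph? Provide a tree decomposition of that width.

Treewidth 5.
One such decomposition:
Bags: B1 = {0, 1, 2, 3, 4, 5}
Tree: (single bag)

A single bag containing all 6 vertices is trivially a valid decomposition of width 5. Conversely, {0, 1, 2, 3, 4, 5} is a clique of size 6, and the vertices of any clique must share a bag in every tree decomposition; so some bag has ≥ 6 vertices and tw(G) ≥ 5. Hence tw(G) = 5 exactly.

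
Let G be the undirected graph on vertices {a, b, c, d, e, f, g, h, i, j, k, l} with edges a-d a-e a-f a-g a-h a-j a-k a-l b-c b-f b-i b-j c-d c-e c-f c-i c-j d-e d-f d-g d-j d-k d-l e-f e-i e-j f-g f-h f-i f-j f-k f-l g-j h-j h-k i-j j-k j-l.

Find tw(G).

4

A width-4 tree decomposition is:
Bags: B1 = {a, d, f, j, k}  B2 = {a, f, h, j, k}  B3 = {a, d, f, g, j}  B4 = {a, d, e, f, j}  B5 = {c, d, e, f, j}  B6 = {c, e, f, i, j}  B7 = {b, c, f, i, j}  B8 = {a, d, f, j, l}
Tree: B1–B2, B1–B3, B3–B4, B4–B5, B5–B6, B6–B7, B4–B8
The largest bag has 5 vertices, giving width 4; this decomposition certifies tw(G) ≤ 4. Conversely, {c, d, e, f, j} is a clique of size 5, and the vertices of any clique must share a bag in every tree decomposition; so some bag has ≥ 5 vertices and tw(G) ≥ 4. Combining the bounds, tw(G) = 4.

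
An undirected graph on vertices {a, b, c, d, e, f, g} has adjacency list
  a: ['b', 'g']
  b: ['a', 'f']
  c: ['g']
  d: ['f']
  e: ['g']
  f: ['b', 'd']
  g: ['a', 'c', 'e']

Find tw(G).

1

A width-1 tree decomposition is:
Bags: B1 = {a, g}  B2 = {e, g}  B3 = {a, b}  B4 = {b, f}  B5 = {c, g}  B6 = {d, f}
Tree: B1–B2, B1–B3, B3–B4, B1–B5, B4–B6
Every bag has size at most 2, so the width is 2 − 1 = 1 and tw(G) ≤ 1. G has an edge, so its treewidth is at least 1. The upper and lower bounds meet at 1, so that is the treewidth.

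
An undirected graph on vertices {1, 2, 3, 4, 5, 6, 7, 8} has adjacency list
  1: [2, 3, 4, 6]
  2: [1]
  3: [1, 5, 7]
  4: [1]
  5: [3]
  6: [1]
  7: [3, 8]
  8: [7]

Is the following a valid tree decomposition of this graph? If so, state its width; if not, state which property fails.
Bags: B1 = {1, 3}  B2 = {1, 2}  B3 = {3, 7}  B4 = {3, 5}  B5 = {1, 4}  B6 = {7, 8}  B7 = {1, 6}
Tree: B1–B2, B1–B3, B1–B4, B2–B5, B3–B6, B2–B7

Checking the three conditions: (i) the bags cover all of {1, 2, 3, 4, 5, 6, 7, 8}; (ii) for each edge, some bag contains both endpoints; (iii) the bags containing any fixed vertex form a subtree. All hold, so the decomposition is valid with width 2 − 1 = 1.

Yes; width 1.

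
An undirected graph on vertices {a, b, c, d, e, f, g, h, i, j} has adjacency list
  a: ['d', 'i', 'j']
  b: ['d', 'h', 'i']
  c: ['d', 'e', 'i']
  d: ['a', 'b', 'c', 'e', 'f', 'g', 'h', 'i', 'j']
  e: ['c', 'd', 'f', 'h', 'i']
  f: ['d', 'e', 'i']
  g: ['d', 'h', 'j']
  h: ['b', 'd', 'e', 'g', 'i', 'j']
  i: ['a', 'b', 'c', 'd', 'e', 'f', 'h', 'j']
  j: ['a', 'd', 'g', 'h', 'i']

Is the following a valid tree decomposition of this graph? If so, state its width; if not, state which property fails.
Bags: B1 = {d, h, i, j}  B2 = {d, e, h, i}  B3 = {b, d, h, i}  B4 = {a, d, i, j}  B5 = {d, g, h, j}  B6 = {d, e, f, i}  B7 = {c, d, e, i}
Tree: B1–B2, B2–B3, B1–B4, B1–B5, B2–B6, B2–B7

Yes; width 3.

Checking the three conditions: (i) the bags cover all of {a, b, c, d, e, f, g, h, i, j}; (ii) for each edge, some bag contains both endpoints; (iii) the bags containing any fixed vertex form a subtree. All hold, so the decomposition is valid with width 4 − 1 = 3.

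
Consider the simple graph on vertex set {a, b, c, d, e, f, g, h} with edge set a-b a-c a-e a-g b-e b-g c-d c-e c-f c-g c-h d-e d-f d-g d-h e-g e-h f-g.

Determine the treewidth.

3

A width-3 tree decomposition is:
Bags: B1 = {c, d, e, g}  B2 = {c, d, e, h}  B3 = {a, c, e, g}  B4 = {c, d, f, g}  B5 = {a, b, e, g}
Tree: B1–B2, B1–B3, B1–B4, B3–B5
Every bag has size at most 4, so the width is 4 − 1 = 3 and tw(G) ≤ 3. Conversely, {c, d, e, g} is a clique of size 4, and the vertices of any clique must share a bag in every tree decomposition; so some bag has ≥ 4 vertices and tw(G) ≥ 3. Therefore the treewidth is 3.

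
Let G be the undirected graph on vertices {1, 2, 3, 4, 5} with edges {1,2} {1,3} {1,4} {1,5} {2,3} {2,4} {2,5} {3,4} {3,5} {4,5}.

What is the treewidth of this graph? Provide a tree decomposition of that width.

A single bag containing all 5 vertices is trivially a valid decomposition of width 4. On the other hand G contains the 5-clique {1, 2, 3, 4, 5}. A clique must lie in a single bag of any decomposition, so no decomposition can have width below 4. Combining the bounds, tw(G) = 4.

Treewidth 4.
One optimal decomposition is:
Bags: B1 = {1, 2, 3, 4, 5}
Tree: (single bag)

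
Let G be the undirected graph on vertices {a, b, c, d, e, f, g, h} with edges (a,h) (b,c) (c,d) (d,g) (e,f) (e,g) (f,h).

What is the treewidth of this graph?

A width-1 tree decomposition is:
Bags: B1 = {b, c}  B2 = {c, d}  B3 = {d, g}  B4 = {e, g}  B5 = {e, f}  B6 = {f, h}  B7 = {a, h}
Tree: B1–B2, B2–B3, B3–B4, B4–B5, B5–B6, B6–B7
Each bag holds 2 vertices, so the decomposition has width 1, which upper-bounds the treewidth. Any graph with an edge has treewidth ≥ 1, and G has the edge b–c. The upper and lower bounds meet at 1, so that is the treewidth.

1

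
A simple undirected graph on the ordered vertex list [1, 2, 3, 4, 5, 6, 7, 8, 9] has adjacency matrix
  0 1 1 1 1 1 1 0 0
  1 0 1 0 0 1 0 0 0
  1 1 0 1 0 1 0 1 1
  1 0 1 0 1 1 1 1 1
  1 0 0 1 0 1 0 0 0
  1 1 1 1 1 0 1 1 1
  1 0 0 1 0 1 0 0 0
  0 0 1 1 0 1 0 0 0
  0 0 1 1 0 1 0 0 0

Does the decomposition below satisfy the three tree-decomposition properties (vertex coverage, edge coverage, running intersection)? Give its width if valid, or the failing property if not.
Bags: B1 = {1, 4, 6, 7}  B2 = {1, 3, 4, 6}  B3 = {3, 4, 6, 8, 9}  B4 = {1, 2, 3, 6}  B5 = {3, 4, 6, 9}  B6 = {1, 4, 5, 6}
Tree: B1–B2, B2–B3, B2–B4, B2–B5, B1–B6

A tree decomposition must satisfy three properties: every vertex lies in some bag; for every edge, both endpoints lie together in some bag; and for every vertex, the bags containing it form a connected subtree. Here bags containing vertex 9 are not connected in the tree, so the decomposition is invalid.

No — bags containing vertex 9 are not connected in the tree.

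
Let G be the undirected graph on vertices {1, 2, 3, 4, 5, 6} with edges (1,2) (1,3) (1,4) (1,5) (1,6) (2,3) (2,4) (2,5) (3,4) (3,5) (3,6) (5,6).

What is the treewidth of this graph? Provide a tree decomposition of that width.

Treewidth 3.
One optimal decomposition is:
Bags: B1 = {1, 2, 3, 4}  B2 = {1, 2, 3, 5}  B3 = {1, 3, 5, 6}
Tree: B1–B2, B2–B3

Every bag has size at most 4, so the width is 4 − 1 = 3 and tw(G) ≤ 3. For the lower bound, the 4 vertices {1, 2, 3, 4} are pairwise adjacent, and any tree decomposition puts a clique entirely inside one bag — forcing width ≥ 3. Hence tw(G) = 3 exactly.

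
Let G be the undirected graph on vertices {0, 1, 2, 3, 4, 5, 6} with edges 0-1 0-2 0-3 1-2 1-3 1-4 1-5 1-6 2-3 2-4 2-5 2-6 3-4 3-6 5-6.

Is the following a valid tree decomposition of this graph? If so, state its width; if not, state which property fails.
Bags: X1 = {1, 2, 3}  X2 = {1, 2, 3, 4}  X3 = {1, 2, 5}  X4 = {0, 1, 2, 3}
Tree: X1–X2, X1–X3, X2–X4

A tree decomposition must satisfy three properties: every vertex lies in some bag; for every edge, both endpoints lie together in some bag; and for every vertex, the bags containing it form a connected subtree. Here vertex 6 appears in no bag, so the decomposition is invalid.

No — vertex 6 appears in no bag.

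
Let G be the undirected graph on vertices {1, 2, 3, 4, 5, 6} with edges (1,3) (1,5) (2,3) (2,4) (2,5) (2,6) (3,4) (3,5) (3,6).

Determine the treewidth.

A width-2 tree decomposition is:
Bags: B1 = {2, 3, 4}  B2 = {2, 3, 6}  B3 = {2, 3, 5}  B4 = {1, 3, 5}
Tree: B1–B2, B2–B3, B3–B4
The largest bag has 3 vertices, giving width 2; this decomposition certifies tw(G) ≤ 2. On the other hand G contains the 3-clique {1, 3, 5}. A clique must lie in a single bag of any decomposition, so no decomposition can have width below 2. Combining the bounds, tw(G) = 2.

2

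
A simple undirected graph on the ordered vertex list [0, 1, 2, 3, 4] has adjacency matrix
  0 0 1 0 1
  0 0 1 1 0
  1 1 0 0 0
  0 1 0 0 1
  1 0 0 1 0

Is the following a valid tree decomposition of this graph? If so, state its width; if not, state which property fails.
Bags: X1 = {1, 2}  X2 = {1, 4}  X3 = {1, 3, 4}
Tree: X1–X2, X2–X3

A tree decomposition must satisfy three properties: every vertex lies in some bag; for every edge, both endpoints lie together in some bag; and for every vertex, the bags containing it form a connected subtree. Here vertex 0 appears in no bag, so the decomposition is invalid.

No — vertex 0 appears in no bag.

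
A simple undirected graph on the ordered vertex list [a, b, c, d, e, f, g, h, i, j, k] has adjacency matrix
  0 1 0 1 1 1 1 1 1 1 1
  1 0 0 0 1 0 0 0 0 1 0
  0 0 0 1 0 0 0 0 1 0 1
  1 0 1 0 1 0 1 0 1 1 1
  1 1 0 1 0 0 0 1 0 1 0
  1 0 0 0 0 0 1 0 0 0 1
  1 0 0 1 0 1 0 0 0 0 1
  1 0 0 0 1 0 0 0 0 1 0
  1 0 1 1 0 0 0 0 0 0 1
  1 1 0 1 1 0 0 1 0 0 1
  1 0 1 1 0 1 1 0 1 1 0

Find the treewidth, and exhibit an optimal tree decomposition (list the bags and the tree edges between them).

Every bag has size at most 4, so the width is 4 − 1 = 3 and tw(G) ≤ 3. Conversely, {c, d, i, k} is a clique of size 4, and the vertices of any clique must share a bag in every tree decomposition; so some bag has ≥ 4 vertices and tw(G) ≥ 3. Therefore the treewidth is 3.

Treewidth 3.
One such decomposition:
Bags: B1 = {a, b, e, j}  B2 = {a, d, e, j}  B3 = {a, e, h, j}  B4 = {a, d, j, k}  B5 = {a, d, g, k}  B6 = {a, d, i, k}  B7 = {c, d, i, k}  B8 = {a, f, g, k}
Tree: B1–B2, B2–B3, B2–B4, B4–B5, B4–B6, B6–B7, B5–B8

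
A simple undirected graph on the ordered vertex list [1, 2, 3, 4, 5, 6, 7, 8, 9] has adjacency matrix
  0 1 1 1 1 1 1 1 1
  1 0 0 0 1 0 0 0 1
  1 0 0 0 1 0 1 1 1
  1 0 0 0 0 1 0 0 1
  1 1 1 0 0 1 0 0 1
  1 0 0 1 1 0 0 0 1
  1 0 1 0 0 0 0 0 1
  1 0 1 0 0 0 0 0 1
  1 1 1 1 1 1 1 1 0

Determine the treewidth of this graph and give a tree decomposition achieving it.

Treewidth 3.
One optimal decomposition is:
Bags: B1 = {1, 3, 5, 9}  B2 = {1, 5, 6, 9}  B3 = {1, 4, 6, 9}  B4 = {1, 2, 5, 9}  B5 = {1, 3, 8, 9}  B6 = {1, 3, 7, 9}
Tree: B1–B2, B2–B3, B1–B4, B1–B5, B1–B6

The largest bag has 4 vertices, giving width 3; this decomposition certifies tw(G) ≤ 3. Conversely, {1, 2, 5, 9} is a clique of size 4, and the vertices of any clique must share a bag in every tree decomposition; so some bag has ≥ 4 vertices and tw(G) ≥ 3. Combining the bounds, tw(G) = 3.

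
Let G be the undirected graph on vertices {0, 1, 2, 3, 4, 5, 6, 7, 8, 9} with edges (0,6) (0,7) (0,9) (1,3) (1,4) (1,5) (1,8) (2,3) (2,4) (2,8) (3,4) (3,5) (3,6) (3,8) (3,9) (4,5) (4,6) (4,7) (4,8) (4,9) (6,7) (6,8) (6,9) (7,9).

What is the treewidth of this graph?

A width-3 tree decomposition is:
Bags: B1 = {2, 3, 4, 8}  B2 = {3, 4, 6, 8}  B3 = {1, 3, 4, 8}  B4 = {3, 4, 6, 9}  B5 = {4, 6, 7, 9}  B6 = {0, 6, 7, 9}  B7 = {1, 3, 4, 5}
Tree: B1–B2, B1–B3, B2–B4, B4–B5, B5–B6, B3–B7
The largest bag has 4 vertices, giving width 3; this decomposition certifies tw(G) ≤ 3. For the lower bound, the 4 vertices {0, 6, 7, 9} are pairwise adjacent, and any tree decomposition puts a clique entirely inside one bag — forcing width ≥ 3. Combining the bounds, tw(G) = 3.

3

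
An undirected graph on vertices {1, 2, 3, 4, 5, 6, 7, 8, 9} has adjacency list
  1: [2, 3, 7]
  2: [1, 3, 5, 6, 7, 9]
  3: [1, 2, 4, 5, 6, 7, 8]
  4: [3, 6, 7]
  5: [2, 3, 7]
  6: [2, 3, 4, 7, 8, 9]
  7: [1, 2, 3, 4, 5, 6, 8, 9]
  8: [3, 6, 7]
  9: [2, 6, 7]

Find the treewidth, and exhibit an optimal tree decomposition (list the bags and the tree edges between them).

The largest bag has 4 vertices, giving width 3; this decomposition certifies tw(G) ≤ 3. On the other hand G contains the 4-clique {2, 6, 7, 9}. A clique must lie in a single bag of any decomposition, so no decomposition can have width below 3. Therefore the treewidth is 3.

Treewidth 3.
One such decomposition:
Bags: B1 = {2, 3, 6, 7}  B2 = {1, 2, 3, 7}  B3 = {3, 6, 7, 8}  B4 = {2, 3, 5, 7}  B5 = {2, 6, 7, 9}  B6 = {3, 4, 6, 7}
Tree: B1–B2, B1–B3, B2–B4, B1–B5, B3–B6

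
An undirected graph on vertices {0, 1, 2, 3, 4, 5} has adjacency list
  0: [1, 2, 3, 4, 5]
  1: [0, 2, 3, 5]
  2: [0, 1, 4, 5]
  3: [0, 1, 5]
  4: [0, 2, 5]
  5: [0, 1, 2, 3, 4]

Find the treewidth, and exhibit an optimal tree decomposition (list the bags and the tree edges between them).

The largest bag has 4 vertices, giving width 3; this decomposition certifies tw(G) ≤ 3. Conversely, {0, 1, 2, 5} is a clique of size 4, and the vertices of any clique must share a bag in every tree decomposition; so some bag has ≥ 4 vertices and tw(G) ≥ 3. Combining the bounds, tw(G) = 3.

Treewidth 3.
One such decomposition:
Bags: B1 = {0, 1, 2, 5}  B2 = {0, 2, 4, 5}  B3 = {0, 1, 3, 5}
Tree: B1–B2, B1–B3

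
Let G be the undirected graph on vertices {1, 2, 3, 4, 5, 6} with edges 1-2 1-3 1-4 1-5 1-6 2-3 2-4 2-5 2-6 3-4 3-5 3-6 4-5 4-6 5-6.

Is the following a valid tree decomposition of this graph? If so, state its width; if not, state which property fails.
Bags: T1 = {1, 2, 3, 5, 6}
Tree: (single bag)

No — vertex 4 appears in no bag.

A tree decomposition must satisfy three properties: every vertex lies in some bag; for every edge, both endpoints lie together in some bag; and for every vertex, the bags containing it form a connected subtree. Here vertex 4 appears in no bag, so the decomposition is invalid.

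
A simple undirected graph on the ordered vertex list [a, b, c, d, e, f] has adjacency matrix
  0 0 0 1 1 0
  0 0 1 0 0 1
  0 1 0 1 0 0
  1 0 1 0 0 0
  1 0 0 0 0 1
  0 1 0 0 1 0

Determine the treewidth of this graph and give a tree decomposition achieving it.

Treewidth 2.
One optimal decomposition is:
Bags: B1 = {b, c, f}  B2 = {c, d, f}  B3 = {a, d, f}  B4 = {a, e, f}
Tree: B1–B2, B2–B3, B3–B4

Every bag has size at most 3, so the width is 3 − 1 = 2 and tw(G) ≤ 2. Since f–b–c–d–a–e–f is a cycle in G, G is not acyclic. Forests are exactly the graphs of treewidth ≤ 1, so tw(G) ≥ 2. Hence tw(G) = 2 exactly.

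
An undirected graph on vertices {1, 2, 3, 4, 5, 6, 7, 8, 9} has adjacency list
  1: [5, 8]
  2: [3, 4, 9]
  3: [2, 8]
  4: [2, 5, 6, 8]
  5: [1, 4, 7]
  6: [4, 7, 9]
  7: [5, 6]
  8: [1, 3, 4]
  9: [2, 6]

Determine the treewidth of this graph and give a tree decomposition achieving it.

Treewidth 3.
One such decomposition:
Bags: B1 = {2, 3, 8, 9}  B2 = {2, 4, 8, 9}  B3 = {4, 6, 8, 9}  B4 = {1, 4, 6, 8}  B5 = {1, 4, 5, 6}  B6 = {1, 5, 6, 7}
Tree: B1–B2, B2–B3, B3–B4, B4–B5, B5–B6

The largest bag has 4 vertices, giving width 3; this decomposition certifies tw(G) ≤ 3. For the lower bound: the 4 vertex sets {2,3,9}, {8}, {4}, {1,5,6,7} are disjoint, each induces a connected subgraph, and every pair is joined by at least one edge of G. Contracting each set to a single vertex therefore yields K_{4} as a minor, and since treewidth is minor-monotone, tw(G) ≥ tw(K_{4}) = 3. Hence tw(G) = 3 exactly.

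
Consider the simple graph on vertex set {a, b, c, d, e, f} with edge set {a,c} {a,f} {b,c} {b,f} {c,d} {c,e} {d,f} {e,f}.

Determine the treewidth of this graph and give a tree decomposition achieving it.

Treewidth 2.
One optimal decomposition is:
Bags: B1 = {b, c, f}  B2 = {a, c, f}  B3 = {c, e, f}  B4 = {c, d, f}
Tree: B1–B2, B2–B3, B3–B4

The largest bag has 3 vertices, giving width 2; this decomposition certifies tw(G) ≤ 2. The edges b–f–a–c–b form a cycle, so G is not a tree and its treewidth is at least 2. The upper and lower bounds meet at 2, so that is the treewidth.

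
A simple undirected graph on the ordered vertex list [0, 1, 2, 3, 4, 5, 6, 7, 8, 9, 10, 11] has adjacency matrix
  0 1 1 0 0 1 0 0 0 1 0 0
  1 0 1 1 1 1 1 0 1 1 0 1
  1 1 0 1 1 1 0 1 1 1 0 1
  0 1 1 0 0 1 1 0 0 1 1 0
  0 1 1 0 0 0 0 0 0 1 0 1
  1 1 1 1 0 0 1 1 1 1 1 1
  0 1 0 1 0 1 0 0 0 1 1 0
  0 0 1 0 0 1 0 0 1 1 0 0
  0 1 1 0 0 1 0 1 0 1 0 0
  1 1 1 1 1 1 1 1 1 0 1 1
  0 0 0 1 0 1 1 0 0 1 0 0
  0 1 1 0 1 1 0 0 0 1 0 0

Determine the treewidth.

A width-4 tree decomposition is:
Bags: B1 = {1, 2, 3, 5, 9}  B2 = {1, 2, 5, 9, 11}  B3 = {0, 1, 2, 5, 9}  B4 = {1, 2, 5, 8, 9}  B5 = {1, 2, 4, 9, 11}  B6 = {2, 5, 7, 8, 9}  B7 = {1, 3, 5, 6, 9}  B8 = {3, 5, 6, 9, 10}
Tree: B1–B2, B2–B3, B2–B4, B2–B5, B4–B6, B1–B7, B7–B8
Each bag holds 5 vertices, so the decomposition has width 4, which upper-bounds the treewidth. For the lower bound, the 5 vertices {1, 2, 4, 9, 11} are pairwise adjacent, and any tree decomposition puts a clique entirely inside one bag — forcing width ≥ 4. Therefore the treewidth is 4.

4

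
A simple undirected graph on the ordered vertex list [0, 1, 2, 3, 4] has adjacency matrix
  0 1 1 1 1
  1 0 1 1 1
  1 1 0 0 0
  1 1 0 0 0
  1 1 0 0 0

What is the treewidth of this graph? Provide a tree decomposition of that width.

Treewidth 2.
One optimal decomposition is:
Bags: B1 = {0, 1, 4}  B2 = {0, 1, 2}  B3 = {0, 1, 3}
Tree: B1–B2, B2–B3

Every bag has size at most 3, so the width is 3 − 1 = 2 and tw(G) ≤ 2. Conversely, {0, 1, 2} is a clique of size 3, and the vertices of any clique must share a bag in every tree decomposition; so some bag has ≥ 3 vertices and tw(G) ≥ 2. Therefore the treewidth is 2.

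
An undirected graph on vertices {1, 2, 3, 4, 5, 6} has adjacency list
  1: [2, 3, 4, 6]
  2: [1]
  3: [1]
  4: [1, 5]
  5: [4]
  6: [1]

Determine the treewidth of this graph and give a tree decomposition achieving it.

Treewidth 1.
Bags: B1 = {1, 3}  B2 = {1, 4}  B3 = {1, 2}  B4 = {1, 6}  B5 = {4, 5}
Tree: B1–B2, B2–B3, B3–B4, B2–B5

The largest bag has 2 vertices, giving width 1; this decomposition certifies tw(G) ≤ 1. Any graph with an edge has treewidth ≥ 1, and G has the edge 3–1. Hence tw(G) = 1 exactly.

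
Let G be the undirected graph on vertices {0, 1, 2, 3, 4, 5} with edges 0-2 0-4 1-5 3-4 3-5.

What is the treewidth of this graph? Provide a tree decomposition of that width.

Each bag holds 2 vertices, so the decomposition has width 1, which upper-bounds the treewidth. G has an edge, so its treewidth is at least 1. The upper and lower bounds meet at 1, so that is the treewidth.

Treewidth 1.
Bags: B1 = {1, 5}  B2 = {3, 5}  B3 = {3, 4}  B4 = {0, 4}  B5 = {0, 2}
Tree: B1–B2, B2–B3, B3–B4, B4–B5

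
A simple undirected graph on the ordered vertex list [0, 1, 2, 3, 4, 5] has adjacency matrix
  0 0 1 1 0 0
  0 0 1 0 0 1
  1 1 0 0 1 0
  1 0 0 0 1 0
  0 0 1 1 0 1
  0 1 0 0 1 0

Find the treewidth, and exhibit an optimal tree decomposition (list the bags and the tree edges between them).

Treewidth 2.
Bags: B1 = {1, 2, 5}  B2 = {2, 4, 5}  B3 = {0, 2, 4}  B4 = {0, 3, 4}
Tree: B1–B2, B2–B3, B3–B4

Every bag has size at most 3, so the width is 3 − 1 = 2 and tw(G) ≤ 2. Since 1–5–4–2–1 is a cycle in G, G is not acyclic. Forests are exactly the graphs of treewidth ≤ 1, so tw(G) ≥ 2. Combining the bounds, tw(G) = 2.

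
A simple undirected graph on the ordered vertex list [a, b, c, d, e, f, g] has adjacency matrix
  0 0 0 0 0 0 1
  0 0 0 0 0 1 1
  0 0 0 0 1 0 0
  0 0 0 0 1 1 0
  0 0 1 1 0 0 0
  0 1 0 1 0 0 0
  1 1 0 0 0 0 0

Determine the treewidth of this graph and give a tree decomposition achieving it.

Treewidth 1.
One optimal decomposition is:
Bags: B1 = {a, g}  B2 = {b, g}  B3 = {b, f}  B4 = {d, f}  B5 = {d, e}  B6 = {c, e}
Tree: B1–B2, B2–B3, B3–B4, B4–B5, B5–B6

The largest bag has 2 vertices, giving width 1; this decomposition certifies tw(G) ≤ 1. Since G has at least one edge (e.g. a–g), it is not an edgeless graph, so tw(G) ≥ 1. The upper and lower bounds meet at 1, so that is the treewidth.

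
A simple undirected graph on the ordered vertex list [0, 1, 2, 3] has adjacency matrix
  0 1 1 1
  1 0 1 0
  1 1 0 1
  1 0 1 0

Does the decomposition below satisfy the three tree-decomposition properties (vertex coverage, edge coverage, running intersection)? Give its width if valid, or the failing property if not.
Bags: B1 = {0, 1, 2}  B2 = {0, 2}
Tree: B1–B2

No — vertex 3 appears in no bag.

A tree decomposition must satisfy three properties: every vertex lies in some bag; for every edge, both endpoints lie together in some bag; and for every vertex, the bags containing it form a connected subtree. Here vertex 3 appears in no bag, so the decomposition is invalid.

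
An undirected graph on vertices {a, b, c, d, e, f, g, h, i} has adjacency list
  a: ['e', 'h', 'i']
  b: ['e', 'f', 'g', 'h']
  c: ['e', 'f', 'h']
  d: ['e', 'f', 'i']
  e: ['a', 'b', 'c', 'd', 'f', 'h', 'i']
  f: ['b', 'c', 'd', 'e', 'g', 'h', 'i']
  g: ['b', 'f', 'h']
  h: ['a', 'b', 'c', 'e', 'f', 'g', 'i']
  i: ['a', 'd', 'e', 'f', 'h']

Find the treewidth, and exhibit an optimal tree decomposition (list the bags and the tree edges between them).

The largest bag has 4 vertices, giving width 3; this decomposition certifies tw(G) ≤ 3. Conversely, {a, e, h, i} is a clique of size 4, and the vertices of any clique must share a bag in every tree decomposition; so some bag has ≥ 4 vertices and tw(G) ≥ 3. Combining the bounds, tw(G) = 3.

Treewidth 3.
Bags: B1 = {c, e, f, h}  B2 = {e, f, h, i}  B3 = {a, e, h, i}  B4 = {b, e, f, h}  B5 = {b, f, g, h}  B6 = {d, e, f, i}
Tree: B1–B2, B2–B3, B2–B4, B4–B5, B2–B6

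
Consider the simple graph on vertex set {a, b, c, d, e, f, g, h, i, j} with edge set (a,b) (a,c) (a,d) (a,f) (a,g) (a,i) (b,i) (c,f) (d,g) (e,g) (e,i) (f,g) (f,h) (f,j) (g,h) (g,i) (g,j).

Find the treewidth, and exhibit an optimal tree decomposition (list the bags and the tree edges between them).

Each bag holds 3 vertices, so the decomposition has width 2, which upper-bounds the treewidth. Conversely, {a, d, g} is a clique of size 3, and the vertices of any clique must share a bag in every tree decomposition; so some bag has ≥ 3 vertices and tw(G) ≥ 2. The upper and lower bounds meet at 2, so that is the treewidth.

Treewidth 2.
Bags: B1 = {a, f, g}  B2 = {a, g, i}  B3 = {e, g, i}  B4 = {a, c, f}  B5 = {a, b, i}  B6 = {f, g, h}  B7 = {a, d, g}  B8 = {f, g, j}
Tree: B1–B2, B2–B3, B1–B4, B2–B5, B1–B6, B1–B7, B6–B8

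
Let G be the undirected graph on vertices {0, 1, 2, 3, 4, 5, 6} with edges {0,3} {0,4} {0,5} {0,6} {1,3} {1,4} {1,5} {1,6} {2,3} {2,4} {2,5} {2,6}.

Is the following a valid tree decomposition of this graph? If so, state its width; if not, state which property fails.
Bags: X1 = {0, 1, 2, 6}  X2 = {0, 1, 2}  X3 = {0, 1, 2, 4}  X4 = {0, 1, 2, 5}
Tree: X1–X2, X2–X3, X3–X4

No — vertex 3 appears in no bag.

A tree decomposition must satisfy three properties: every vertex lies in some bag; for every edge, both endpoints lie together in some bag; and for every vertex, the bags containing it form a connected subtree. Here vertex 3 appears in no bag, so the decomposition is invalid.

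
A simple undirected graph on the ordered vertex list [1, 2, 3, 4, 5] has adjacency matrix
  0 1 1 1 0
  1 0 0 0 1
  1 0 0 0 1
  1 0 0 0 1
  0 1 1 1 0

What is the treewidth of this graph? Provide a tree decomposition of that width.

Each bag holds 3 vertices, so the decomposition has width 2, which upper-bounds the treewidth. Since 2–1–4–5–2 is a cycle in G, G is not acyclic. Forests are exactly the graphs of treewidth ≤ 1, so tw(G) ≥ 2. Combining the bounds, tw(G) = 2.

Treewidth 2.
One such decomposition:
Bags: B1 = {1, 2, 5}  B2 = {1, 4, 5}  B3 = {1, 3, 5}
Tree: B1–B2, B2–B3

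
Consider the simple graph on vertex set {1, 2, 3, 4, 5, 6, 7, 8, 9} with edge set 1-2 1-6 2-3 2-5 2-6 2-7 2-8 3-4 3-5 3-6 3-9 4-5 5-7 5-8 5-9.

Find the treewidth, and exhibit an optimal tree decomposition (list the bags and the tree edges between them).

The largest bag has 3 vertices, giving width 2; this decomposition certifies tw(G) ≤ 2. On the other hand G contains the 3-clique {3, 5, 9}. A clique must lie in a single bag of any decomposition, so no decomposition can have width below 2. Therefore the treewidth is 2.

Treewidth 2.
One optimal decomposition is:
Bags: B1 = {2, 5, 7}  B2 = {2, 3, 5}  B3 = {2, 5, 8}  B4 = {3, 5, 9}  B5 = {2, 3, 6}  B6 = {1, 2, 6}  B7 = {3, 4, 5}
Tree: B1–B2, B1–B3, B2–B4, B2–B5, B5–B6, B4–B7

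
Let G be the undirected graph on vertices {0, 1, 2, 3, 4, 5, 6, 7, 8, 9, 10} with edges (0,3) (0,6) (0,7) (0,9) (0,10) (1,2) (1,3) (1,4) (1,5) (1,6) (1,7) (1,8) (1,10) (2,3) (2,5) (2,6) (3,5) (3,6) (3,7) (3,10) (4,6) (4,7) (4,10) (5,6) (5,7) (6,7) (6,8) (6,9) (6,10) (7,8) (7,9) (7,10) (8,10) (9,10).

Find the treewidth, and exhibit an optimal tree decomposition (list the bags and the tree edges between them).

Every bag has size at most 5, so the width is 5 − 1 = 4 and tw(G) ≤ 4. Conversely, {1, 2, 3, 5, 6} is a clique of size 5, and the vertices of any clique must share a bag in every tree decomposition; so some bag has ≥ 5 vertices and tw(G) ≥ 4. Combining the bounds, tw(G) = 4.

Treewidth 4.
Bags: B1 = {1, 6, 7, 8, 10}  B2 = {1, 3, 6, 7, 10}  B3 = {1, 3, 5, 6, 7}  B4 = {1, 2, 3, 5, 6}  B5 = {1, 4, 6, 7, 10}  B6 = {0, 3, 6, 7, 10}  B7 = {0, 6, 7, 9, 10}
Tree: B1–B2, B2–B3, B3–B4, B1–B5, B2–B6, B6–B7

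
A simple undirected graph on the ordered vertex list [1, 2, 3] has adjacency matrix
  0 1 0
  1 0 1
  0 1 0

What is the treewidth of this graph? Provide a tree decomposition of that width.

Treewidth 1.
Bags: B1 = {1, 2}  B2 = {2, 3}
Tree: B1–B2

The largest bag has 2 vertices, giving width 1; this decomposition certifies tw(G) ≤ 1. Since G has at least one edge (e.g. 2–1), it is not an edgeless graph, so tw(G) ≥ 1. Therefore the treewidth is 1.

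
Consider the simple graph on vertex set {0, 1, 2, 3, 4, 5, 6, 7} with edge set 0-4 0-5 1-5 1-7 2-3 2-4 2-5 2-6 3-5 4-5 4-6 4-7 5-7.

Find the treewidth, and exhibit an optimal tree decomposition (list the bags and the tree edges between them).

Every bag has size at most 3, so the width is 3 − 1 = 2 and tw(G) ≤ 2. Conversely, {1, 5, 7} is a clique of size 3, and the vertices of any clique must share a bag in every tree decomposition; so some bag has ≥ 3 vertices and tw(G) ≥ 2. Therefore the treewidth is 2.

Treewidth 2.
Bags: B1 = {2, 4, 5}  B2 = {2, 3, 5}  B3 = {2, 4, 6}  B4 = {0, 4, 5}  B5 = {4, 5, 7}  B6 = {1, 5, 7}
Tree: B1–B2, B1–B3, B1–B4, B4–B5, B5–B6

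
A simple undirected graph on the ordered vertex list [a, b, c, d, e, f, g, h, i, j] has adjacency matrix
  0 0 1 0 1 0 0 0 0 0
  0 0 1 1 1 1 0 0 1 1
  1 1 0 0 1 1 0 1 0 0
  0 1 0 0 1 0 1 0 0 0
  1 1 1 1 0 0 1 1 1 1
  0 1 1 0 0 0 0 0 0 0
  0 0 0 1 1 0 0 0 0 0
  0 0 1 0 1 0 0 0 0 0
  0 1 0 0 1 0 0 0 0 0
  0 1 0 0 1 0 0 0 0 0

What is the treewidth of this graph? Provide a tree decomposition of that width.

Each bag holds 3 vertices, so the decomposition has width 2, which upper-bounds the treewidth. For the lower bound, the 3 vertices {d, e, g} are pairwise adjacent, and any tree decomposition puts a clique entirely inside one bag — forcing width ≥ 2. Therefore the treewidth is 2.

Treewidth 2.
One such decomposition:
Bags: B1 = {b, c, f}  B2 = {b, c, e}  B3 = {b, e, j}  B4 = {b, d, e}  B5 = {c, e, h}  B6 = {d, e, g}  B7 = {a, c, e}  B8 = {b, e, i}
Tree: B1–B2, B2–B3, B3–B4, B2–B5, B4–B6, B5–B7, B2–B8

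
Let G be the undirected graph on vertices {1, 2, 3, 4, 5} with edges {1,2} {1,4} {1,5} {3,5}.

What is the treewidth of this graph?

A width-1 tree decomposition is:
Bags: B1 = {1, 5}  B2 = {1, 4}  B3 = {3, 5}  B4 = {1, 2}
Tree: B1–B2, B1–B3, B2–B4
Each bag holds 2 vertices, so the decomposition has width 1, which upper-bounds the treewidth. Any graph with an edge has treewidth ≥ 1, and G has the edge 5–1. Combining the bounds, tw(G) = 1.

1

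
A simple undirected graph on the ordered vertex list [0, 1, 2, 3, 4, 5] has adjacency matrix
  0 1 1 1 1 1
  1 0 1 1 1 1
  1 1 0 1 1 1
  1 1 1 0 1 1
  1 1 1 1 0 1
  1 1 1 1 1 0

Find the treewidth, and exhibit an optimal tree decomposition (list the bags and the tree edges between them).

Treewidth 5.
Bags: B1 = {0, 1, 2, 3, 4, 5}
Tree: (single bag)

A single bag containing all 6 vertices is trivially a valid decomposition of width 5. On the other hand G contains the 6-clique {0, 1, 2, 3, 4, 5}. A clique must lie in a single bag of any decomposition, so no decomposition can have width below 5. Combining the bounds, tw(G) = 5.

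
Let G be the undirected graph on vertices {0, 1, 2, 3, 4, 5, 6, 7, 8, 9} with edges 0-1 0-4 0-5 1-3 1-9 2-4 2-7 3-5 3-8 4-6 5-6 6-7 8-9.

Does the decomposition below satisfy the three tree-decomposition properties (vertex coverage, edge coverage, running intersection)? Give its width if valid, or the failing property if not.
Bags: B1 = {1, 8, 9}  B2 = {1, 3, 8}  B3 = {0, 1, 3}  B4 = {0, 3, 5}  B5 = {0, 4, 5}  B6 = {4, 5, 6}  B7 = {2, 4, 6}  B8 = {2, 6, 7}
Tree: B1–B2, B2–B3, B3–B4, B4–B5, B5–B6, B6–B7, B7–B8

Vertex coverage: the bags together contain {0, 1, 2, 3, 4, 5, 6, 7, 8, 9}, the full vertex set. Edge coverage: each edge of G has both endpoints in at least one bag. Running intersection: for every vertex, the bags containing it form a connected subtree. All three properties hold, so this is a valid tree decomposition of width max|bag| − 1 = 2, and hence tw(G) ≤ 2.

Yes; width 2.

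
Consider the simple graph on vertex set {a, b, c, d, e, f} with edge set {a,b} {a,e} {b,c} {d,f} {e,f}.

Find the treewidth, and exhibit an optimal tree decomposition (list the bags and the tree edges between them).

Each bag holds 2 vertices, so the decomposition has width 1, which upper-bounds the treewidth. Since G has at least one edge (e.g. c–b), it is not an edgeless graph, so tw(G) ≥ 1. The upper and lower bounds meet at 1, so that is the treewidth.

Treewidth 1.
Bags: B1 = {b, c}  B2 = {a, b}  B3 = {a, e}  B4 = {e, f}  B5 = {d, f}
Tree: B1–B2, B2–B3, B3–B4, B4–B5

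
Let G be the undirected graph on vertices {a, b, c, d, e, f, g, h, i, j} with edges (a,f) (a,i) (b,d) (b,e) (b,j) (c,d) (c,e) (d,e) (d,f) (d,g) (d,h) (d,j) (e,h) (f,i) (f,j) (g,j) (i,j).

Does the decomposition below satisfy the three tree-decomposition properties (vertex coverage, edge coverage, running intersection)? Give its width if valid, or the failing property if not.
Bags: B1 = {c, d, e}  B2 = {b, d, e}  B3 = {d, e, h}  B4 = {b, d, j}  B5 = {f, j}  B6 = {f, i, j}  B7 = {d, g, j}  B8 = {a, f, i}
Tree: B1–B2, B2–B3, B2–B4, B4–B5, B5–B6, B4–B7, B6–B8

No — edge (d,f) lies in no bag.

A tree decomposition must satisfy three properties: every vertex lies in some bag; for every edge, both endpoints lie together in some bag; and for every vertex, the bags containing it form a connected subtree. Here edge (d,f) lies in no bag, so the decomposition is invalid.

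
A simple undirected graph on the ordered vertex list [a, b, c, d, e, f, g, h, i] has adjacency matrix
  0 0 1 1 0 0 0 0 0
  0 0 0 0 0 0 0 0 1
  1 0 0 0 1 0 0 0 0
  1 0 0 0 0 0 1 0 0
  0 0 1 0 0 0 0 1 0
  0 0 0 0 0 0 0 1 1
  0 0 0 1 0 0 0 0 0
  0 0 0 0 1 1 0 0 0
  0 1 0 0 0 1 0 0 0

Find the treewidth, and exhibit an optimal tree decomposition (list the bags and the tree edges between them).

Each bag holds 2 vertices, so the decomposition has width 1, which upper-bounds the treewidth. Since G has at least one edge (e.g. b–i), it is not an edgeless graph, so tw(G) ≥ 1. Combining the bounds, tw(G) = 1.

Treewidth 1.
One optimal decomposition is:
Bags: B1 = {b, i}  B2 = {f, i}  B3 = {f, h}  B4 = {e, h}  B5 = {c, e}  B6 = {a, c}  B7 = {a, d}  B8 = {d, g}
Tree: B1–B2, B2–B3, B3–B4, B4–B5, B5–B6, B6–B7, B7–B8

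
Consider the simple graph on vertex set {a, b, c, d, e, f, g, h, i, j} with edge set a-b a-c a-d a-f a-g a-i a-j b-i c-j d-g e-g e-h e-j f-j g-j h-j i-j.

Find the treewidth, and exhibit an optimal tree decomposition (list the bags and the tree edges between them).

Treewidth 2.
One such decomposition:
Bags: B1 = {a, i, j}  B2 = {a, g, j}  B3 = {a, c, j}  B4 = {e, g, j}  B5 = {e, h, j}  B6 = {a, b, i}  B7 = {a, f, j}  B8 = {a, d, g}
Tree: B1–B2, B1–B3, B2–B4, B4–B5, B1–B6, B3–B7, B2–B8

Each bag holds 3 vertices, so the decomposition has width 2, which upper-bounds the treewidth. Conversely, {e, g, j} is a clique of size 3, and the vertices of any clique must share a bag in every tree decomposition; so some bag has ≥ 3 vertices and tw(G) ≥ 2. Combining the bounds, tw(G) = 2.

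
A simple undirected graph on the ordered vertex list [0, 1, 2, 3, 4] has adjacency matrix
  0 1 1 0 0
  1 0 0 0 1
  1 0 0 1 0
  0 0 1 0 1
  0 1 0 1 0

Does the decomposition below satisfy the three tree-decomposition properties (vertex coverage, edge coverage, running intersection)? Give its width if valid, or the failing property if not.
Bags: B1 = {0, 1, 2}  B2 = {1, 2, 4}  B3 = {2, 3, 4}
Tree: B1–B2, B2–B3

Yes; width 2.

Every vertex of G appears in some bag (union = {0, 1, 2, 3, 4}); every edge is covered by a bag; and for each vertex v the set of bags containing v is connected in the bag tree. The decomposition is therefore valid. The largest bag has 3 vertices, so the width is 2.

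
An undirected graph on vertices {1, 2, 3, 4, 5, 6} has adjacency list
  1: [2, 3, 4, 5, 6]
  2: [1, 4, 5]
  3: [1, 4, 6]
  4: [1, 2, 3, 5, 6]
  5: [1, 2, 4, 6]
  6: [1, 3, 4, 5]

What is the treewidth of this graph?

A width-3 tree decomposition is:
Bags: B1 = {1, 4, 5, 6}  B2 = {1, 3, 4, 6}  B3 = {1, 2, 4, 5}
Tree: B1–B2, B1–B3
Every bag has size at most 4, so the width is 4 − 1 = 3 and tw(G) ≤ 3. On the other hand G contains the 4-clique {1, 3, 4, 6}. A clique must lie in a single bag of any decomposition, so no decomposition can have width below 3. Hence tw(G) = 3 exactly.

3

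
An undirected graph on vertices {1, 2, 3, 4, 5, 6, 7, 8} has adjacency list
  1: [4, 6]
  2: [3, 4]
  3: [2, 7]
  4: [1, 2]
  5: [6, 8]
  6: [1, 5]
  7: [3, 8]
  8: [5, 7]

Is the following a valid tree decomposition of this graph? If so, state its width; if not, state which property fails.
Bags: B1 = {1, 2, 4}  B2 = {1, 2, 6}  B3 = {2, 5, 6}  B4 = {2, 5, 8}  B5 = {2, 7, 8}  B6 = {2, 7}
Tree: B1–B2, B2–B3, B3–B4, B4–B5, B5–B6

A tree decomposition must satisfy three properties: every vertex lies in some bag; for every edge, both endpoints lie together in some bag; and for every vertex, the bags containing it form a connected subtree. Here vertex 3 appears in no bag, so the decomposition is invalid.

No — vertex 3 appears in no bag.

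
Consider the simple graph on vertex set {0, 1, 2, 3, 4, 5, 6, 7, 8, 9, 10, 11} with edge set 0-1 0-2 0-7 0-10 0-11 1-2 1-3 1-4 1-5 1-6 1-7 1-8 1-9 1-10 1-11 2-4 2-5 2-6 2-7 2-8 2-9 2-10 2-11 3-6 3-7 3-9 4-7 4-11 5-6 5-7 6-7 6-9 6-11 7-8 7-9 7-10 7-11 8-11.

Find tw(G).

A width-4 tree decomposition is:
Bags: B1 = {1, 2, 7, 8, 11}  B2 = {0, 1, 2, 7, 11}  B3 = {1, 2, 6, 7, 11}  B4 = {1, 2, 5, 6, 7}  B5 = {1, 2, 4, 7, 11}  B6 = {0, 1, 2, 7, 10}  B7 = {1, 2, 6, 7, 9}  B8 = {1, 3, 6, 7, 9}
Tree: B1–B2, B1–B3, B3–B4, B1–B5, B2–B6, B4–B7, B7–B8
The largest bag has 5 vertices, giving width 4; this decomposition certifies tw(G) ≤ 4. On the other hand G contains the 5-clique {1, 2, 6, 7, 9}. A clique must lie in a single bag of any decomposition, so no decomposition can have width below 4. Combining the bounds, tw(G) = 4.

4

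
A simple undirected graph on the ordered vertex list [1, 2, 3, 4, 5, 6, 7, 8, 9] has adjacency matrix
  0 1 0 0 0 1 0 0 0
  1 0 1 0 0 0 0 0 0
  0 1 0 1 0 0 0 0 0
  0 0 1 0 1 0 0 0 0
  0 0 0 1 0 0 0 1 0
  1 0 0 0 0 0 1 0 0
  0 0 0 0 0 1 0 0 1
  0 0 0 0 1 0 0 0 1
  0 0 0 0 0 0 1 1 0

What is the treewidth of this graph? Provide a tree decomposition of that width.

Treewidth 2.
One optimal decomposition is:
Bags: B1 = {2, 3, 4}  B2 = {2, 4, 5}  B3 = {2, 5, 8}  B4 = {2, 8, 9}  B5 = {2, 7, 9}  B6 = {2, 6, 7}  B7 = {1, 2, 6}
Tree: B1–B2, B2–B3, B3–B4, B4–B5, B5–B6, B6–B7

The largest bag has 3 vertices, giving width 2; this decomposition certifies tw(G) ≤ 2. For the lower bound, G contains the cycle 2–3–4–5–8–9–7–6–1–2, so G is not a forest; only forests have treewidth ≤ 1, hence tw(G) ≥ 2. The upper and lower bounds meet at 2, so that is the treewidth.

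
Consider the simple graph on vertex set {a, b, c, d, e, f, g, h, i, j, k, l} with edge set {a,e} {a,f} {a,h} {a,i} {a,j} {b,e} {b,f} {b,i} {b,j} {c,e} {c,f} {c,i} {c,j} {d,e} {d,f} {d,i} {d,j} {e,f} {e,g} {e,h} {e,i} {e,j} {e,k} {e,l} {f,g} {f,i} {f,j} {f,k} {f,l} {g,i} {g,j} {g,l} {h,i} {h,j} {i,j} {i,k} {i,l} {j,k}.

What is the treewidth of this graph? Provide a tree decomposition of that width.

Treewidth 4.
Bags: B1 = {e, f, g, i, j}  B2 = {a, e, f, i, j}  B3 = {a, e, h, i, j}  B4 = {e, f, i, j, k}  B5 = {c, e, f, i, j}  B6 = {b, e, f, i, j}  B7 = {d, e, f, i, j}  B8 = {e, f, g, i, l}
Tree: B1–B2, B2–B3, B2–B4, B2–B5, B2–B6, B6–B7, B1–B8

The largest bag has 5 vertices, giving width 4; this decomposition certifies tw(G) ≤ 4. Conversely, {a, e, h, i, j} is a clique of size 5, and the vertices of any clique must share a bag in every tree decomposition; so some bag has ≥ 5 vertices and tw(G) ≥ 4. The upper and lower bounds meet at 4, so that is the treewidth.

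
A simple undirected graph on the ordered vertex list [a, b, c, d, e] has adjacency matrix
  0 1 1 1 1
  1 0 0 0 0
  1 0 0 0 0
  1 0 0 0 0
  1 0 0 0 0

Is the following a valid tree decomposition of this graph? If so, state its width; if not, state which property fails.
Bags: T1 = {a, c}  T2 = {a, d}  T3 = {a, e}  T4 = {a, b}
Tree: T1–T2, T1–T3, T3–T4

Checking the three conditions: (i) the bags cover all of {a, b, c, d, e}; (ii) for each edge, some bag contains both endpoints; (iii) the bags containing any fixed vertex form a subtree. All hold, so the decomposition is valid with width 2 − 1 = 1.

Yes; width 1.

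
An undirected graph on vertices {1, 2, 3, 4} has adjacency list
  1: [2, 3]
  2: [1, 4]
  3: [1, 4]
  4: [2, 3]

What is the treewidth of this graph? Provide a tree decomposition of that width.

The largest bag has 3 vertices, giving width 2; this decomposition certifies tw(G) ≤ 2. The edges 3–4–2–1–3 form a cycle, so G is not a tree and its treewidth is at least 2. Hence tw(G) = 2 exactly.

Treewidth 2.
Bags: B1 = {2, 3, 4}  B2 = {1, 2, 3}
Tree: B1–B2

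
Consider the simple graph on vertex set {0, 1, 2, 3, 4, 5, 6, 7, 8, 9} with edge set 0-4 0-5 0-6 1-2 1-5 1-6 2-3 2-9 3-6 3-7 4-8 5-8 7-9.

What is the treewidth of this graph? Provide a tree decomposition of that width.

Every bag has size at most 3, so the width is 3 − 1 = 2 and tw(G) ≤ 2. For the lower bound, G contains the cycle 9–7–3–2–9, so G is not a forest; only forests have treewidth ≤ 1, hence tw(G) ≥ 2. The upper and lower bounds meet at 2, so that is the treewidth.

Treewidth 2.
Bags: B1 = {2, 7, 9}  B2 = {2, 3, 7}  B3 = {1, 2, 3}  B4 = {1, 3, 6}  B5 = {1, 5, 6}  B6 = {0, 5, 6}  B7 = {0, 5, 8}  B8 = {0, 4, 8}
Tree: B1–B2, B2–B3, B3–B4, B4–B5, B5–B6, B6–B7, B7–B8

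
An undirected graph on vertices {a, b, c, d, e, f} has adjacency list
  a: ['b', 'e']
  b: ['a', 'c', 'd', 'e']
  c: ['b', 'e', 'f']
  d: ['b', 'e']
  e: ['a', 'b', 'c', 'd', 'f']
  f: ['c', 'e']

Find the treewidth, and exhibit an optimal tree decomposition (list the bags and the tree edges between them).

Treewidth 2.
One such decomposition:
Bags: B1 = {b, d, e}  B2 = {a, b, e}  B3 = {b, c, e}  B4 = {c, e, f}
Tree: B1–B2, B1–B3, B3–B4

Each bag holds 3 vertices, so the decomposition has width 2, which upper-bounds the treewidth. On the other hand G contains the 3-clique {c, e, f}. A clique must lie in a single bag of any decomposition, so no decomposition can have width below 2. Therefore the treewidth is 2.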